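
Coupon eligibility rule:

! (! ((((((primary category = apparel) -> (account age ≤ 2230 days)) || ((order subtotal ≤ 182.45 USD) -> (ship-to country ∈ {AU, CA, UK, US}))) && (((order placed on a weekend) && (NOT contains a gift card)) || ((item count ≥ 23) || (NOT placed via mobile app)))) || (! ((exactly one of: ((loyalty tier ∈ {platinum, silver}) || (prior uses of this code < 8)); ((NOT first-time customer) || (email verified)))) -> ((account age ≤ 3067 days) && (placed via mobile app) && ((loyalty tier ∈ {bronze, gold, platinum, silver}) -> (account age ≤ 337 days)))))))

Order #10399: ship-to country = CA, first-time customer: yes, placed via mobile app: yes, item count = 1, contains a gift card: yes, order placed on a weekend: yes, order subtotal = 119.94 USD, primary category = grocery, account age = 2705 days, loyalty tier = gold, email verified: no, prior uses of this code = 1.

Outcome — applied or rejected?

Applied

Atomic conditions:
  primary category = apparel: grocery == apparel is false
  account age ≤ 2230 days: 2705 ≤ 2230 is false
  order subtotal ≤ 182.45 USD: 119.94 ≤ 182.45 is true
  ship-to country ∈ {AU, CA, UK, US}: CA is in the set → true
  order placed on a weekend: yes → true
  NOT contains a gift card: yes → false
  item count ≥ 23: 1 ≥ 23 is false
  NOT placed via mobile app: yes → false
  loyalty tier ∈ {platinum, silver}: gold is not in the set → false
  prior uses of this code < 8: 1 < 8 is true
  NOT first-time customer: yes → false
  email verified: no → false
  account age ≤ 3067 days: 2705 ≤ 3067 is true
  placed via mobile app: yes → true
  loyalty tier ∈ {bronze, gold, platinum, silver}: gold is in the set → true
  account age ≤ 337 days: 2705 ≤ 337 is false
Combine:
[1.1.1.1.1] false → false (antecedent false ⇒ implication holds) = true
[1.1.1.1.2] true → true = true
[1.1.1.1] true OR true = true
[1.1.1.2.1] true AND false = false
[1.1.1.2.2] false OR false = false
[1.1.1.2] false OR false = false
[1.1.1] true AND false = false
[1.1.2.1.1.1] false OR true = true
[1.1.2.1.1.2] false OR false = false
[1.1.2.1.1] exactly-one(true, false) = true
[1.1.2.1] NOT true = false
[1.1.2.2.3] true → false = false
[1.1.2.2] true AND true AND false = false
[1.1.2] false → false (antecedent false ⇒ implication holds) = true
[1.1] false OR true = true
[1] NOT true = false
[root] NOT false = true
Overall: true → applied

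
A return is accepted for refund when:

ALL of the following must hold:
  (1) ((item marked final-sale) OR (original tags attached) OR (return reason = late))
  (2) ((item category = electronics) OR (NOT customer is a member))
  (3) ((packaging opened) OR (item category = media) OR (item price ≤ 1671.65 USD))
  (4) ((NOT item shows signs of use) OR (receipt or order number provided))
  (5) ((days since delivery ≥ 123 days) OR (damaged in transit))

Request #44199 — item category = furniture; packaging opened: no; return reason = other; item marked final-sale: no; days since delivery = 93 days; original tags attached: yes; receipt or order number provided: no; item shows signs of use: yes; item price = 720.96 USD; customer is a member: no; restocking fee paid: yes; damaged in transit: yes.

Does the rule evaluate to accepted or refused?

Atomic conditions:
  item marked final-sale: no → false
  original tags attached: yes → true
  return reason = late: other == late is false
  item category = electronics: furniture == electronics is false
  NOT customer is a member: no → true
  packaging opened: no → false
  item category = media: furniture == media is false
  item price ≤ 1671.65 USD: 720.96 ≤ 1671.65 is true
  NOT item shows signs of use: yes → false
  receipt or order number provided: no → false
  days since delivery ≥ 123 days: 93 ≥ 123 is false
  damaged in transit: yes → true
Combine:
[1] false OR true OR false = true
[2] false OR true = true
[3] false OR false OR true = true
[4] false OR false = false
[5] false OR true = true
[root] true AND true AND true AND false AND true = false
Overall: false → refused

Refused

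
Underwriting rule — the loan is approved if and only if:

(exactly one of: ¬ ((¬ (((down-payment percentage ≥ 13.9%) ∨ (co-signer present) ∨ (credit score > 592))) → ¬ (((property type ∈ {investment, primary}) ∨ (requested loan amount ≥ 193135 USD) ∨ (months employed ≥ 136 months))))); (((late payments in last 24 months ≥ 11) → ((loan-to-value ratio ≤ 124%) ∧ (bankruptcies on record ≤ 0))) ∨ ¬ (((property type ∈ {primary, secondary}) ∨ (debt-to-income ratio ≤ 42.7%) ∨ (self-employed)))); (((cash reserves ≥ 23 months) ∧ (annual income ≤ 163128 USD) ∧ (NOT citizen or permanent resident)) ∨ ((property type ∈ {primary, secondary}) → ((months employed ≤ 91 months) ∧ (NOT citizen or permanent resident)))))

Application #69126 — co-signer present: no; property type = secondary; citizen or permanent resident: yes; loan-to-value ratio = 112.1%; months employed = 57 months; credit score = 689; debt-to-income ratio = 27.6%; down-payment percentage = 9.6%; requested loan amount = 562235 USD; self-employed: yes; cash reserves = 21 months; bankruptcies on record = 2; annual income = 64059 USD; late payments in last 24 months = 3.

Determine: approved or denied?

Atomic conditions:
  down-payment percentage ≥ 13.9%: 9.6 ≥ 13.9 is false
  co-signer present: no → false
  credit score > 592: 689 > 592 is true
  property type ∈ {investment, primary}: secondary is not in the set → false
  requested loan amount ≥ 193135 USD: 562235 ≥ 193135 is true
  months employed ≥ 136 months: 57 ≥ 136 is false
  late payments in last 24 months ≥ 11: 3 ≥ 11 is false
  loan-to-value ratio ≤ 124%: 112.1 ≤ 124 is true
  bankruptcies on record ≤ 0: 2 ≤ 0 is false
  property type ∈ {primary, secondary}: secondary is in the set → true
  debt-to-income ratio ≤ 42.7%: 27.6 ≤ 42.7 is true
  self-employed: yes → true
  cash reserves ≥ 23 months: 21 ≥ 23 is false
  annual income ≤ 163128 USD: 64059 ≤ 163128 is true
  NOT citizen or permanent resident: yes → false
  months employed ≤ 91 months: 57 ≤ 91 is true
Combine:
[1.1.1.1] false OR false OR true = true
[1.1.1] NOT true = false
[1.1.2.1] false OR true OR false = true
[1.1.2] NOT true = false
[1.1] false → false (antecedent false ⇒ implication holds) = true
[1] NOT true = false
[2.1.2] true AND false = false
[2.1] false → false (antecedent false ⇒ implication holds) = true
[2.2.1] true OR true OR true = true
[2.2] NOT true = false
[2] true OR false = true
[3.1] false AND true AND false = false
[3.2.2] true AND false = false
[3.2] true → false = false
[3] false OR false = false
[root] exactly-one(false, true, false) = true
Overall: true → approved

Approved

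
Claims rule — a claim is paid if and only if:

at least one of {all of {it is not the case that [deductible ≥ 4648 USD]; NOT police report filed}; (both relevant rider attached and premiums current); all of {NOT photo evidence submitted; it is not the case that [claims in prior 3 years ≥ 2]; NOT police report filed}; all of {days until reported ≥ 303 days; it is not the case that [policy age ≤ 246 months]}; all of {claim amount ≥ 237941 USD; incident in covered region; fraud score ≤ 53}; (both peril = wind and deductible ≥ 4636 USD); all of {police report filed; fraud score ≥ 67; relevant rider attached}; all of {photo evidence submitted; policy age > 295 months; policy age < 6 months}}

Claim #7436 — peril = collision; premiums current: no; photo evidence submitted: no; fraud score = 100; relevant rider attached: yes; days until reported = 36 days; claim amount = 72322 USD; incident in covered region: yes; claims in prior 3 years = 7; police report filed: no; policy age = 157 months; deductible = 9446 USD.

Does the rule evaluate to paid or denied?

Atomic conditions:
  deductible ≥ 4648 USD: 9446 ≥ 4648 is true
  NOT police report filed: no → true
  relevant rider attached: yes → true
  premiums current: no → false
  NOT photo evidence submitted: no → true
  claims in prior 3 years ≥ 2: 7 ≥ 2 is true
  days until reported ≥ 303 days: 36 ≥ 303 is false
  policy age ≤ 246 months: 157 ≤ 246 is true
  claim amount ≥ 237941 USD: 72322 ≥ 237941 is false
  incident in covered region: yes → true
  fraud score ≤ 53: 100 ≤ 53 is false
  peril = wind: collision == wind is false
  deductible ≥ 4636 USD: 9446 ≥ 4636 is true
  police report filed: no → false
  fraud score ≥ 67: 100 ≥ 67 is true
  photo evidence submitted: no → false
  policy age > 295 months: 157 > 295 is false
  policy age < 6 months: 157 < 6 is false
Combine:
[1.1] NOT true = false
[1] false AND true = false
[2] true AND false = false
[3.2] NOT true = false
[3] true AND false AND true = false
[4.2] NOT true = false
[4] false AND false = false
[5] false AND true AND false = false
[6] false AND true = false
[7] false AND true AND true = false
[8] false AND false AND false = false
[root] false OR false OR false OR false OR false OR false OR false OR false = false
Overall: false → denied

Denied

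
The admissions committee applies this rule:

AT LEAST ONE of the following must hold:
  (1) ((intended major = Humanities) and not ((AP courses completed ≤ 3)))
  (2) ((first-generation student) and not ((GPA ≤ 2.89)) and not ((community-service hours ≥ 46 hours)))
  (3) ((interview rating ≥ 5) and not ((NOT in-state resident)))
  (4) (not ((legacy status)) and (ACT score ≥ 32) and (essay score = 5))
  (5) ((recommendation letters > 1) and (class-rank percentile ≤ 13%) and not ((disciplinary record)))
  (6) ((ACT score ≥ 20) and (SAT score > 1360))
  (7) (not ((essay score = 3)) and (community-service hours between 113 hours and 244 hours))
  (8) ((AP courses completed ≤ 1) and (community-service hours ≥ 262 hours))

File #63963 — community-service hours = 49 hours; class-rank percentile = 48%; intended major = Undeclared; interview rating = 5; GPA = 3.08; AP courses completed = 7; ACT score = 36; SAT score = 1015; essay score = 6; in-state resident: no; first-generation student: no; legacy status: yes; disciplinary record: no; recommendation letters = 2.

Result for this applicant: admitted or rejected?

Atomic conditions:
  intended major = Humanities: Undeclared == Humanities is false
  AP courses completed ≤ 3: 7 ≤ 3 is false
  first-generation student: no → false
  GPA ≤ 2.89: 3.08 ≤ 2.89 is false
  community-service hours ≥ 46 hours: 49 ≥ 46 is true
  interview rating ≥ 5: 5 ≥ 5 is true
  NOT in-state resident: no → true
  legacy status: yes → true
  ACT score ≥ 32: 36 ≥ 32 is true
  essay score = 5: 6 == 5 is false
  recommendation letters > 1: 2 > 1 is true
  class-rank percentile ≤ 13%: 48 ≤ 13 is false
  disciplinary record: no → false
  ACT score ≥ 20: 36 ≥ 20 is true
  SAT score > 1360: 1015 > 1360 is false
  essay score = 3: 6 == 3 is false
  community-service hours between 113 hours and 244 hours: 49 in [113, 244] is false
  AP courses completed ≤ 1: 7 ≤ 1 is false
  community-service hours ≥ 262 hours: 49 ≥ 262 is false
Combine:
[1.2] NOT false = true
[1] false AND true = false
[2.2] NOT false = true
[2.3] NOT true = false
[2] false AND true AND false = false
[3.2] NOT true = false
[3] true AND false = false
[4.1] NOT true = false
[4] false AND true AND false = false
[5.3] NOT false = true
[5] true AND false AND true = false
[6] true AND false = false
[7.1] NOT false = true
[7] true AND false = false
[8] false AND false = false
[root] false OR false OR false OR false OR false OR false OR false OR false = false
Overall: false → rejected

Rejected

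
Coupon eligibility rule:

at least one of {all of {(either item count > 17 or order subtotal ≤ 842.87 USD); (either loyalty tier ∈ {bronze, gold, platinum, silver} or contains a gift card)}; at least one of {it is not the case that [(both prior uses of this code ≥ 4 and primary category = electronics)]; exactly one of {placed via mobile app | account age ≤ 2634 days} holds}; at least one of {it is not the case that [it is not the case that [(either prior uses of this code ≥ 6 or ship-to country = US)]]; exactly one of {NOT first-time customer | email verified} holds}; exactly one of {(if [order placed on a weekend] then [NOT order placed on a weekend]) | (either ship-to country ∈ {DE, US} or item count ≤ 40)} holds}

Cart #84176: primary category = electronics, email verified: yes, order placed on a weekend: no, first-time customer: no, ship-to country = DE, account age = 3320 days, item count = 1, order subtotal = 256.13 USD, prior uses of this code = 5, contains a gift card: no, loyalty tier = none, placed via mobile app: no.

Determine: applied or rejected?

Rejected

Atomic conditions:
  item count > 17: 1 > 17 is false
  order subtotal ≤ 842.87 USD: 256.13 ≤ 842.87 is true
  loyalty tier ∈ {bronze, gold, platinum, silver}: none is not in the set → false
  contains a gift card: no → false
  prior uses of this code ≥ 4: 5 ≥ 4 is true
  primary category = electronics: electronics == electronics is true
  placed via mobile app: no → false
  account age ≤ 2634 days: 3320 ≤ 2634 is false
  prior uses of this code ≥ 6: 5 ≥ 6 is false
  ship-to country = US: DE == US is false
  NOT first-time customer: no → true
  email verified: yes → true
  order placed on a weekend: no → false
  NOT order placed on a weekend: no → true
  ship-to country ∈ {DE, US}: DE is in the set → true
  item count ≤ 40: 1 ≤ 40 is true
Combine:
[1.1] false OR true = true
[1.2] false OR false = false
[1] true AND false = false
[2.1.1] true AND true = true
[2.1] NOT true = false
[2.2] exactly-one(false, false) = false
[2] false OR false = false
[3.1.1.1] false OR false = false
[3.1.1] NOT false = true
[3.1] NOT true = false
[3.2] exactly-one(true, true) = false
[3] false OR false = false
[4.1] false → true (antecedent false ⇒ implication holds) = true
[4.2] true OR true = true
[4] exactly-one(true, true) = false
[root] false OR false OR false OR false = false
Overall: false → rejected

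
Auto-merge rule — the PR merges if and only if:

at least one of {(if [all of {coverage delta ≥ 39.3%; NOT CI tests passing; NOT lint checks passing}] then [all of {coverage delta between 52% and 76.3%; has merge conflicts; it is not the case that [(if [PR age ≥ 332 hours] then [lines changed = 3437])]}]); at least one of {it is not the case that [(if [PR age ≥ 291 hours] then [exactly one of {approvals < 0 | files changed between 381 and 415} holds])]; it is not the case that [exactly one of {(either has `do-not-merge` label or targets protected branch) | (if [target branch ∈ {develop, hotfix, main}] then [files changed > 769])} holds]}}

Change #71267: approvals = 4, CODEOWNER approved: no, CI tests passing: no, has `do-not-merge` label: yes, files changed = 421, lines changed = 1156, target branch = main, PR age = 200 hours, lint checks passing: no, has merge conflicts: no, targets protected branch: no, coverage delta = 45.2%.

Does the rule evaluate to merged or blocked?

Atomic conditions:
  coverage delta ≥ 39.3%: 45.2 ≥ 39.3 is true
  NOT CI tests passing: no → true
  NOT lint checks passing: no → true
  coverage delta between 52% and 76.3%: 45.2 in [52, 76.3] is false
  has merge conflicts: no → false
  PR age ≥ 332 hours: 200 ≥ 332 is false
  lines changed = 3437: 1156 == 3437 is false
  PR age ≥ 291 hours: 200 ≥ 291 is false
  approvals < 0: 4 < 0 is false
  files changed between 381 and 415: 421 in [381, 415] is false
  has `do-not-merge` label: yes → true
  targets protected branch: no → false
  target branch ∈ {develop, hotfix, main}: main is in the set → true
  files changed > 769: 421 > 769 is false
Combine:
[1.1] true AND true AND true = true
[1.2.3.1] false → false (antecedent false ⇒ implication holds) = true
[1.2.3] NOT true = false
[1.2] false AND false AND false = false
[1] true → false = false
[2.1.1.2] exactly-one(false, false) = false
[2.1.1] false → false (antecedent false ⇒ implication holds) = true
[2.1] NOT true = false
[2.2.1.1] true OR false = true
[2.2.1.2] true → false = false
[2.2.1] exactly-one(true, false) = true
[2.2] NOT true = false
[2] false OR false = false
[root] false OR false = false
Overall: false → blocked

Blocked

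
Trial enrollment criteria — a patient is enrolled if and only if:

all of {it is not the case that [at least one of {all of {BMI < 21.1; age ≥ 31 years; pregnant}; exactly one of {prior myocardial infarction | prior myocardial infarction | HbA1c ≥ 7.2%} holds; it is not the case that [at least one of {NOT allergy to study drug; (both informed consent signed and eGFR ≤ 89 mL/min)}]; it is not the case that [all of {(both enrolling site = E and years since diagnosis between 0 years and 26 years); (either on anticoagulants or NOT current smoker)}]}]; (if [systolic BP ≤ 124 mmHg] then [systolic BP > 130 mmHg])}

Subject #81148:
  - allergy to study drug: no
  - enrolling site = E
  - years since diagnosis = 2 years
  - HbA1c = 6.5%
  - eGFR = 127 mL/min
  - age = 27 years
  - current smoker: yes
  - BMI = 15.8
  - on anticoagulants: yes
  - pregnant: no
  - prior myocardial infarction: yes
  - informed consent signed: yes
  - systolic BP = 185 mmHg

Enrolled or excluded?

Enrolled

Atomic conditions:
  BMI < 21.1: 15.8 < 21.1 is true
  age ≥ 31 years: 27 ≥ 31 is false
  pregnant: no → false
  prior myocardial infarction: yes → true
  HbA1c ≥ 7.2%: 6.5 ≥ 7.2 is false
  NOT allergy to study drug: no → true
  informed consent signed: yes → true
  eGFR ≤ 89 mL/min: 127 ≤ 89 is false
  enrolling site = E: E == E is true
  years since diagnosis between 0 years and 26 years: 2 in [0, 26] is true
  on anticoagulants: yes → true
  NOT current smoker: yes → false
  systolic BP ≤ 124 mmHg: 185 ≤ 124 is false
  systolic BP > 130 mmHg: 185 > 130 is true
Combine:
[1.1.1] true AND false AND false = false
[1.1.2] exactly-one(true, true, false) = false
[1.1.3.1.2] true AND false = false
[1.1.3.1] true OR false = true
[1.1.3] NOT true = false
[1.1.4.1.1] true AND true = true
[1.1.4.1.2] true OR false = true
[1.1.4.1] true AND true = true
[1.1.4] NOT true = false
[1.1] false OR false OR false OR false = false
[1] NOT false = true
[2] false → true (antecedent false ⇒ implication holds) = true
[root] true AND true = true
Overall: true → enrolled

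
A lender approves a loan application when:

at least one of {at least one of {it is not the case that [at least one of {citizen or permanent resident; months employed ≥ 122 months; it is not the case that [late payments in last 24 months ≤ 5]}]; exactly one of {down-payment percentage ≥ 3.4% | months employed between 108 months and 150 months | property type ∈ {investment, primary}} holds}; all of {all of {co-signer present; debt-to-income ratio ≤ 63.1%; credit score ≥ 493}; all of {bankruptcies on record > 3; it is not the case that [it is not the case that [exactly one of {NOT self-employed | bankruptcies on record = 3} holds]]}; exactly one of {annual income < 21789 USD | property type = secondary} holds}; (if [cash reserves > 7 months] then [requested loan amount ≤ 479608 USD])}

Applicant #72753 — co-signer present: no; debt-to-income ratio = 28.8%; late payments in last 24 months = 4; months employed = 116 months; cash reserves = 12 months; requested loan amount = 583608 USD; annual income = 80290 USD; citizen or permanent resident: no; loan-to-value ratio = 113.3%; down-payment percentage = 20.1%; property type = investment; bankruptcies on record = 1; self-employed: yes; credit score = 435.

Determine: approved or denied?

Atomic conditions:
  citizen or permanent resident: no → false
  months employed ≥ 122 months: 116 ≥ 122 is false
  late payments in last 24 months ≤ 5: 4 ≤ 5 is true
  down-payment percentage ≥ 3.4%: 20.1 ≥ 3.4 is true
  months employed between 108 months and 150 months: 116 in [108, 150] is true
  property type ∈ {investment, primary}: investment is in the set → true
  co-signer present: no → false
  debt-to-income ratio ≤ 63.1%: 28.8 ≤ 63.1 is true
  credit score ≥ 493: 435 ≥ 493 is false
  bankruptcies on record > 3: 1 > 3 is false
  NOT self-employed: yes → false
  bankruptcies on record = 3: 1 == 3 is false
  annual income < 21789 USD: 80290 < 21789 is false
  property type = secondary: investment == secondary is false
  cash reserves > 7 months: 12 > 7 is true
  requested loan amount ≤ 479608 USD: 583608 ≤ 479608 is false
Combine:
[1.1.1.3] NOT true = false
[1.1.1] false OR false OR false = false
[1.1] NOT false = true
[1.2] exactly-one(true, true, true) = false
[1] true OR false = true
[2.1] false AND true AND false = false
[2.2.2.1.1] exactly-one(false, false) = false
[2.2.2.1] NOT false = true
[2.2.2] NOT true = false
[2.2] false AND false = false
[2.3] exactly-one(false, false) = false
[2] false AND false AND false = false
[3] true → false = false
[root] true OR false OR false = true
Overall: true → approved

Approved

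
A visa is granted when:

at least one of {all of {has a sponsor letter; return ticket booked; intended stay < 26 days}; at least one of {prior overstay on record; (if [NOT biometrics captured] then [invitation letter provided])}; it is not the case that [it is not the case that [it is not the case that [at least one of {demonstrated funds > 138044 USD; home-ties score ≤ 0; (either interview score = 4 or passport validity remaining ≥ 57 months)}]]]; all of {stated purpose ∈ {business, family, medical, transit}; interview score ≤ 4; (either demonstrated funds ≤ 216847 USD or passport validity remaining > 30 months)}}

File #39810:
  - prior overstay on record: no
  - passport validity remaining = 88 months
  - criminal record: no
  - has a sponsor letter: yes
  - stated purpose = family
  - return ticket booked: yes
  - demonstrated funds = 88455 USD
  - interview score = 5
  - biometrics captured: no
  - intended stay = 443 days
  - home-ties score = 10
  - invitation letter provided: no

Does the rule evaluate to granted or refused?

Refused

Atomic conditions:
  has a sponsor letter: yes → true
  return ticket booked: yes → true
  intended stay < 26 days: 443 < 26 is false
  prior overstay on record: no → false
  NOT biometrics captured: no → true
  invitation letter provided: no → false
  demonstrated funds > 138044 USD: 88455 > 138044 is false
  home-ties score ≤ 0: 10 ≤ 0 is false
  interview score = 4: 5 == 4 is false
  passport validity remaining ≥ 57 months: 88 ≥ 57 is true
  stated purpose ∈ {business, family, medical, transit}: family is in the set → true
  interview score ≤ 4: 5 ≤ 4 is false
  demonstrated funds ≤ 216847 USD: 88455 ≤ 216847 is true
  passport validity remaining > 30 months: 88 > 30 is true
Combine:
[1] true AND true AND false = false
[2.2] true → false = false
[2] false OR false = false
[3.1.1.1.3] false OR true = true
[3.1.1.1] false OR false OR true = true
[3.1.1] NOT true = false
[3.1] NOT false = true
[3] NOT true = false
[4.3] true OR true = true
[4] true AND false AND true = false
[root] false OR false OR false OR false = false
Overall: false → refused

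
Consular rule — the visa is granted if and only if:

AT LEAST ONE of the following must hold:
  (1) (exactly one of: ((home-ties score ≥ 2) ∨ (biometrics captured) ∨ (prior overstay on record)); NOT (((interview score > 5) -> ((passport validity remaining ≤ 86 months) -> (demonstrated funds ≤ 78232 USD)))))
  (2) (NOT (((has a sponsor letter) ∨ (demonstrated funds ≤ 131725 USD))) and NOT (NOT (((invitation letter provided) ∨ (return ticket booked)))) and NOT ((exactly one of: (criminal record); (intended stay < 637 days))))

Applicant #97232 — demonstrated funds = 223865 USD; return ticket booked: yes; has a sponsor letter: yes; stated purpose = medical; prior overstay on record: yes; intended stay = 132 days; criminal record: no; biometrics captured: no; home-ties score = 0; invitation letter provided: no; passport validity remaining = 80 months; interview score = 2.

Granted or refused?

Atomic conditions:
  home-ties score ≥ 2: 0 ≥ 2 is false
  biometrics captured: no → false
  prior overstay on record: yes → true
  interview score > 5: 2 > 5 is false
  passport validity remaining ≤ 86 months: 80 ≤ 86 is true
  demonstrated funds ≤ 78232 USD: 223865 ≤ 78232 is false
  has a sponsor letter: yes → true
  demonstrated funds ≤ 131725 USD: 223865 ≤ 131725 is false
  invitation letter provided: no → false
  return ticket booked: yes → true
  criminal record: no → false
  intended stay < 637 days: 132 < 637 is true
Combine:
[1.1] false OR false OR true = true
[1.2.1.2] true → false = false
[1.2.1] false → false (antecedent false ⇒ implication holds) = true
[1.2] NOT true = false
[1] exactly-one(true, false) = true
[2.1.1] true OR false = true
[2.1] NOT true = false
[2.2.1.1] false OR true = true
[2.2.1] NOT true = false
[2.2] NOT false = true
[2.3.1] exactly-one(false, true) = true
[2.3] NOT true = false
[2] false AND true AND false = false
[root] true OR false = true
Overall: true → granted

Granted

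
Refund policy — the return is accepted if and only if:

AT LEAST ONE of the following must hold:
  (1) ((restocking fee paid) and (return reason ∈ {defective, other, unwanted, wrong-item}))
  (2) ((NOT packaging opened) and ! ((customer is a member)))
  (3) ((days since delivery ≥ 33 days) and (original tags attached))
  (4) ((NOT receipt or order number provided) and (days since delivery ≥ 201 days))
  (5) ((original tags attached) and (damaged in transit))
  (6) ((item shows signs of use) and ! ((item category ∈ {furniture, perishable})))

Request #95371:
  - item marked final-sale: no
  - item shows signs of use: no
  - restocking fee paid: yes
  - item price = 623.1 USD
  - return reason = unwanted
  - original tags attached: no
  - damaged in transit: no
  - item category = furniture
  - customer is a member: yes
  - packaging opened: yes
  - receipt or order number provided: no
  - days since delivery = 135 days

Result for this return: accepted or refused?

Accepted

Atomic conditions:
  restocking fee paid: yes → true
  return reason ∈ {defective, other, unwanted, wrong-item}: unwanted is in the set → true
  NOT packaging opened: yes → false
  customer is a member: yes → true
  days since delivery ≥ 33 days: 135 ≥ 33 is true
  original tags attached: no → false
  NOT receipt or order number provided: no → true
  days since delivery ≥ 201 days: 135 ≥ 201 is false
  damaged in transit: no → false
  item shows signs of use: no → false
  item category ∈ {furniture, perishable}: furniture is in the set → true
Combine:
[1] true AND true = true
[2.2] NOT true = false
[2] false AND false = false
[3] true AND false = false
[4] true AND false = false
[5] false AND false = false
[6.2] NOT true = false
[6] false AND false = false
[root] true OR false OR false OR false OR false OR false = true
Overall: true → accepted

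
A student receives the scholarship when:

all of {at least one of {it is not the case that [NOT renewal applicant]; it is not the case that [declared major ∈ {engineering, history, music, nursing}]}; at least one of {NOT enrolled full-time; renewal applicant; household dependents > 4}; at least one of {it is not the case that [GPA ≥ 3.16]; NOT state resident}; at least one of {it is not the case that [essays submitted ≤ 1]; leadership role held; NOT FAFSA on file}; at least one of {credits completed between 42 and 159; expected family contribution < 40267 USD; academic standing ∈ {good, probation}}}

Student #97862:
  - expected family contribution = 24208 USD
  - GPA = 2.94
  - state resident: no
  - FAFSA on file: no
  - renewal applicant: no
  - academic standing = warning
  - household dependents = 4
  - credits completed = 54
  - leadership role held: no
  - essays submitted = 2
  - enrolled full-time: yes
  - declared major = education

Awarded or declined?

Declined

Atomic conditions:
  NOT renewal applicant: no → true
  declared major ∈ {engineering, history, music, nursing}: education is not in the set → false
  NOT enrolled full-time: yes → false
  renewal applicant: no → false
  household dependents > 4: 4 > 4 is false
  GPA ≥ 3.16: 2.94 ≥ 3.16 is false
  NOT state resident: no → true
  essays submitted ≤ 1: 2 ≤ 1 is false
  leadership role held: no → false
  NOT FAFSA on file: no → true
  credits completed between 42 and 159: 54 in [42, 159] is true
  expected family contribution < 40267 USD: 24208 < 40267 is true
  academic standing ∈ {good, probation}: warning is not in the set → false
Combine:
[1.1] NOT true = false
[1.2] NOT false = true
[1] false OR true = true
[2] false OR false OR false = false
[3.1] NOT false = true
[3] true OR true = true
[4.1] NOT false = true
[4] true OR false OR true = true
[5] true OR true OR false = true
[root] true AND false AND true AND true AND true = false
Overall: false → declined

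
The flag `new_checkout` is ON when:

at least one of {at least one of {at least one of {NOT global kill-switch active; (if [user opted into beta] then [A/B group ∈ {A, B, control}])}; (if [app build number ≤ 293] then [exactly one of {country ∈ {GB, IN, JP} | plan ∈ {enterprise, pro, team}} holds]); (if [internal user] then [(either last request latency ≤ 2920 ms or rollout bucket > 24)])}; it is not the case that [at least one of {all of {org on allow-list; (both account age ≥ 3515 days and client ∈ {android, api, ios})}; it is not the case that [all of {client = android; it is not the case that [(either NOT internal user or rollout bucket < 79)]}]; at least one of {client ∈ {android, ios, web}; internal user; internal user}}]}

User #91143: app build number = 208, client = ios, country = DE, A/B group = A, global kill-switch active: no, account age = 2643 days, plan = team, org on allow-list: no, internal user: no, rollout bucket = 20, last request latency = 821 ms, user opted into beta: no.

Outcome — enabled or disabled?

Atomic conditions:
  NOT global kill-switch active: no → true
  user opted into beta: no → false
  A/B group ∈ {A, B, control}: A is in the set → true
  app build number ≤ 293: 208 ≤ 293 is true
  country ∈ {GB, IN, JP}: DE is not in the set → false
  plan ∈ {enterprise, pro, team}: team is in the set → true
  internal user: no → false
  last request latency ≤ 2920 ms: 821 ≤ 2920 is true
  rollout bucket > 24: 20 > 24 is false
  org on allow-list: no → false
  account age ≥ 3515 days: 2643 ≥ 3515 is false
  client ∈ {android, api, ios}: ios is in the set → true
  client = android: ios == android is false
  NOT internal user: no → true
  rollout bucket < 79: 20 < 79 is true
  client ∈ {android, ios, web}: ios is in the set → true
Combine:
[1.1.2] false → true (antecedent false ⇒ implication holds) = true
[1.1] true OR true = true
[1.2.2] exactly-one(false, true) = true
[1.2] true → true = true
[1.3.2] true OR false = true
[1.3] false → true (antecedent false ⇒ implication holds) = true
[1] true OR true OR true = true
[2.1.1.2] false AND true = false
[2.1.1] false AND false = false
[2.1.2.1.2.1] true OR true = true
[2.1.2.1.2] NOT true = false
[2.1.2.1] false AND false = false
[2.1.2] NOT false = true
[2.1.3] true OR false OR false = true
[2.1] false OR true OR true = true
[2] NOT true = false
[root] true OR false = true
Overall: true → enabled

Enabled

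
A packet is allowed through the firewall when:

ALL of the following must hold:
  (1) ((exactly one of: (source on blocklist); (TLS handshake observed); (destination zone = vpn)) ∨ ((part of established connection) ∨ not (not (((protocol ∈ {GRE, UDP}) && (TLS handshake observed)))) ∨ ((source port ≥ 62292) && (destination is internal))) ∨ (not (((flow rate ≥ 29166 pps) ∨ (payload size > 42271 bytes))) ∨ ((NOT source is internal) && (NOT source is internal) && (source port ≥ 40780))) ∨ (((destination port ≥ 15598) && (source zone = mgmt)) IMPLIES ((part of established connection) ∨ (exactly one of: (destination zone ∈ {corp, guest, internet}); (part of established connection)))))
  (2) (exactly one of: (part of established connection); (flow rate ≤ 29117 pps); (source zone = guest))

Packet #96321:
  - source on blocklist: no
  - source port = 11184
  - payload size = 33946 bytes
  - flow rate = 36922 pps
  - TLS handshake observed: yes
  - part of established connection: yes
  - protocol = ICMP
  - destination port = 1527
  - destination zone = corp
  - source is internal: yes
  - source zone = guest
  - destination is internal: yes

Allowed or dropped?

Dropped

Atomic conditions:
  source on blocklist: no → false
  TLS handshake observed: yes → true
  destination zone = vpn: corp == vpn is false
  part of established connection: yes → true
  protocol ∈ {GRE, UDP}: ICMP is not in the set → false
  source port ≥ 62292: 11184 ≥ 62292 is false
  destination is internal: yes → true
  flow rate ≥ 29166 pps: 36922 ≥ 29166 is true
  payload size > 42271 bytes: 33946 > 42271 is false
  NOT source is internal: yes → false
  source port ≥ 40780: 11184 ≥ 40780 is false
  destination port ≥ 15598: 1527 ≥ 15598 is false
  source zone = mgmt: guest == mgmt is false
  destination zone ∈ {corp, guest, internet}: corp is in the set → true
  flow rate ≤ 29117 pps: 36922 ≤ 29117 is false
  source zone = guest: guest == guest is true
Combine:
[1.1] exactly-one(false, true, false) = true
[1.2.2.1.1] false AND true = false
[1.2.2.1] NOT false = true
[1.2.2] NOT true = false
[1.2.3] false AND true = false
[1.2] true OR false OR false = true
[1.3.1.1] true OR false = true
[1.3.1] NOT true = false
[1.3.2] false AND false AND false = false
[1.3] false OR false = false
[1.4.1] false AND false = false
[1.4.2.2] exactly-one(true, true) = false
[1.4.2] true OR false = true
[1.4] false → true (antecedent false ⇒ implication holds) = true
[1] true OR true OR false OR true = true
[2] exactly-one(true, false, true) = false
[root] true AND false = false
Overall: false → dropped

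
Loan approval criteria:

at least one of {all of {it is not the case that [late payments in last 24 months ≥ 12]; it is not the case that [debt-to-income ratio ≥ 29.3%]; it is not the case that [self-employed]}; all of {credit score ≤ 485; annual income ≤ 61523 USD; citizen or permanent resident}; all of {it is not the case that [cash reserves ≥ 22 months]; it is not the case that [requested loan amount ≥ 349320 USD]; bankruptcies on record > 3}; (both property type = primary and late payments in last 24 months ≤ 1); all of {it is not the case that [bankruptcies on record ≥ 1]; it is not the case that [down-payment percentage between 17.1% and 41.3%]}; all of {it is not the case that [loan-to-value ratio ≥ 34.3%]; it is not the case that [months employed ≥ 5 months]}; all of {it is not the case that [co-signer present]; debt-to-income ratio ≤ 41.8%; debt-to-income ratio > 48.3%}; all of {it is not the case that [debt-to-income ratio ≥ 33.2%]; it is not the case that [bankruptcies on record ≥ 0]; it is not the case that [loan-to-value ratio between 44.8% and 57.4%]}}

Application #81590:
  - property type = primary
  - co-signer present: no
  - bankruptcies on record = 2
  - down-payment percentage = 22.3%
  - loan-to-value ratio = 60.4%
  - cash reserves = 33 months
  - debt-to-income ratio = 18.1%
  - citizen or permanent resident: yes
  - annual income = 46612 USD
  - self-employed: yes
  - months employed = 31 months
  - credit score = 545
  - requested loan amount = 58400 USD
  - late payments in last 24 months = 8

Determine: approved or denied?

Denied

Atomic conditions:
  late payments in last 24 months ≥ 12: 8 ≥ 12 is false
  debt-to-income ratio ≥ 29.3%: 18.1 ≥ 29.3 is false
  self-employed: yes → true
  credit score ≤ 485: 545 ≤ 485 is false
  annual income ≤ 61523 USD: 46612 ≤ 61523 is true
  citizen or permanent resident: yes → true
  cash reserves ≥ 22 months: 33 ≥ 22 is true
  requested loan amount ≥ 349320 USD: 58400 ≥ 349320 is false
  bankruptcies on record > 3: 2 > 3 is false
  property type = primary: primary == primary is true
  late payments in last 24 months ≤ 1: 8 ≤ 1 is false
  bankruptcies on record ≥ 1: 2 ≥ 1 is true
  down-payment percentage between 17.1% and 41.3%: 22.3 in [17.1, 41.3] is true
  loan-to-value ratio ≥ 34.3%: 60.4 ≥ 34.3 is true
  months employed ≥ 5 months: 31 ≥ 5 is true
  co-signer present: no → false
  debt-to-income ratio ≤ 41.8%: 18.1 ≤ 41.8 is true
  debt-to-income ratio > 48.3%: 18.1 > 48.3 is false
  debt-to-income ratio ≥ 33.2%: 18.1 ≥ 33.2 is false
  bankruptcies on record ≥ 0: 2 ≥ 0 is true
  loan-to-value ratio between 44.8% and 57.4%: 60.4 in [44.8, 57.4] is false
Combine:
[1.1] NOT false = true
[1.2] NOT false = true
[1.3] NOT true = false
[1] true AND true AND false = false
[2] false AND true AND true = false
[3.1] NOT true = false
[3.2] NOT false = true
[3] false AND true AND false = false
[4] true AND false = false
[5.1] NOT true = false
[5.2] NOT true = false
[5] false AND false = false
[6.1] NOT true = false
[6.2] NOT true = false
[6] false AND false = false
[7.1] NOT false = true
[7] true AND true AND false = false
[8.1] NOT false = true
[8.2] NOT true = false
[8.3] NOT false = true
[8] true AND false AND true = false
[root] false OR false OR false OR false OR false OR false OR false OR false = false
Overall: false → denied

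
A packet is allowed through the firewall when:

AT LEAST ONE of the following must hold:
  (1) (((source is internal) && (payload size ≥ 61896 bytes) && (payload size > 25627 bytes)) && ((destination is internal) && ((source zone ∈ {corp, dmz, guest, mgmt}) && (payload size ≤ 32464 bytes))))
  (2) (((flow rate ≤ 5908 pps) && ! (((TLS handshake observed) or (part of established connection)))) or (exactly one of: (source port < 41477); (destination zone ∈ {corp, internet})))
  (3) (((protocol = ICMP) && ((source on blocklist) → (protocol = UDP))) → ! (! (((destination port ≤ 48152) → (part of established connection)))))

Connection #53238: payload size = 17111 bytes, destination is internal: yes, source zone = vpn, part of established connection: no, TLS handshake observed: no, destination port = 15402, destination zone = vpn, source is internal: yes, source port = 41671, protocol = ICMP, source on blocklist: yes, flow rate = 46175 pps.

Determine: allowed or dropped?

Allowed

Atomic conditions:
  source is internal: yes → true
  payload size ≥ 61896 bytes: 17111 ≥ 61896 is false
  payload size > 25627 bytes: 17111 > 25627 is false
  destination is internal: yes → true
  source zone ∈ {corp, dmz, guest, mgmt}: vpn is not in the set → false
  payload size ≤ 32464 bytes: 17111 ≤ 32464 is true
  flow rate ≤ 5908 pps: 46175 ≤ 5908 is false
  TLS handshake observed: no → false
  part of established connection: no → false
  source port < 41477: 41671 < 41477 is false
  destination zone ∈ {corp, internet}: vpn is not in the set → false
  protocol = ICMP: ICMP == ICMP is true
  source on blocklist: yes → true
  protocol = UDP: ICMP == UDP is false
  destination port ≤ 48152: 15402 ≤ 48152 is true
Combine:
[1.1] true AND false AND false = false
[1.2.2] false AND true = false
[1.2] true AND false = false
[1] false AND false = false
[2.1.2.1] false OR false = false
[2.1.2] NOT false = true
[2.1] false AND true = false
[2.2] exactly-one(false, false) = false
[2] false OR false = false
[3.1.2] true → false = false
[3.1] true AND false = false
[3.2.1.1] true → false = false
[3.2.1] NOT false = true
[3.2] NOT true = false
[3] false → false (antecedent false ⇒ implication holds) = true
[root] false OR false OR true = true
Overall: true → allowed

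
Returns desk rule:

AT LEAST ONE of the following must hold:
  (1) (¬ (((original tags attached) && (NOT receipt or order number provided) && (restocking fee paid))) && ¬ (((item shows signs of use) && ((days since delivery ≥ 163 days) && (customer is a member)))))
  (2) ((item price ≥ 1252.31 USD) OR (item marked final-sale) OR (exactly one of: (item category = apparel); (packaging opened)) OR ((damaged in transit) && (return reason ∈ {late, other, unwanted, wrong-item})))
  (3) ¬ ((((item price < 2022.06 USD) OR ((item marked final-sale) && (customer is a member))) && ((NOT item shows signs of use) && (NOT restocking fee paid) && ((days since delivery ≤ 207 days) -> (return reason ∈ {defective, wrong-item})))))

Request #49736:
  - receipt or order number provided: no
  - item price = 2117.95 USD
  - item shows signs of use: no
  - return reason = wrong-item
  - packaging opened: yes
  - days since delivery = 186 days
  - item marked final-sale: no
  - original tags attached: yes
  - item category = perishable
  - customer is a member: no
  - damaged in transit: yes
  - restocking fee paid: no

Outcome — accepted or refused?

Atomic conditions:
  original tags attached: yes → true
  NOT receipt or order number provided: no → true
  restocking fee paid: no → false
  item shows signs of use: no → false
  days since delivery ≥ 163 days: 186 ≥ 163 is true
  customer is a member: no → false
  item price ≥ 1252.31 USD: 2117.95 ≥ 1252.31 is true
  item marked final-sale: no → false
  item category = apparel: perishable == apparel is false
  packaging opened: yes → true
  damaged in transit: yes → true
  return reason ∈ {late, other, unwanted, wrong-item}: wrong-item is in the set → true
  item price < 2022.06 USD: 2117.95 < 2022.06 is false
  NOT item shows signs of use: no → true
  NOT restocking fee paid: no → true
  days since delivery ≤ 207 days: 186 ≤ 207 is true
  return reason ∈ {defective, wrong-item}: wrong-item is in the set → true
Combine:
[1.1.1] true AND true AND false = false
[1.1] NOT false = true
[1.2.1.2] true AND false = false
[1.2.1] false AND false = false
[1.2] NOT false = true
[1] true AND true = true
[2.3] exactly-one(false, true) = true
[2.4] true AND true = true
[2] true OR false OR true OR true = true
[3.1.1.2] false AND false = false
[3.1.1] false OR false = false
[3.1.2.3] true → true = true
[3.1.2] true AND true AND true = true
[3.1] false AND true = false
[3] NOT false = true
[root] true OR true OR true = true
Overall: true → accepted

Accepted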